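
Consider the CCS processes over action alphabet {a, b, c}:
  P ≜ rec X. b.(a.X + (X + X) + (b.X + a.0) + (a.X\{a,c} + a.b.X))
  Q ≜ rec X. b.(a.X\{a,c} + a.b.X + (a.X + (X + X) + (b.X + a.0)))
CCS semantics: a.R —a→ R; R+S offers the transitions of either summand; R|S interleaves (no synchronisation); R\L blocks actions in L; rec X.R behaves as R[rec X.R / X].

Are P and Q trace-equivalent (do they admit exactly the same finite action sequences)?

YES

Reachable graph of P (6 states):
  u0 = rec X. b.(a.X + (X + X) + (b.X + a.0) + (a.X\{a,c} + a.b.X)) | —b→ u1
  u1 = a.(rec X. b.(a.X + (X + X) + (b.X + a.0) + (a.X\{a,c} + a.b.X))) + ((rec X. b.(a.X + (X + X) + (b.X + a.0) + (a.X\{a,c} + a.b.X))) + (rec X. b.(a.X + (X + X) + (b.X + a.0) + (a.X\{a,c} + a.b.X)))) + (b.(rec X. b.(a.X + (X + X) + (b.X + a.0) + (a.X\{a,c} + a.b.X))) + a.0) + (a.(rec X. b.(a.X + (X + X) + (b.X + a.0) + (a.X\{a,c} + a.b.X)))\{a,c} + a.b.(rec X. b.(a.X + (X + X) + (b.X + a.0) + (a.X\{a,c} + a.b.X)))) | —a→ u0, —a→ u2, —a→ u3, —a→ u4, —b→ u0, —b→ u1
  u2 = (rec X. b.(a.X + (X + X) + (b.X + a.0) + (a.X\{a,c} + a.b.X)))\{a,c} | —b→ u5
  u3 = 0 | stopped
  u4 = b.(rec X. b.(a.X + (X + X) + (b.X + a.0) + (a.X\{a,c} + a.b.X))) | —b→ u0
  u5 = (a.(rec X. b.(a.X + (X + X) + (b.X + a.0) + (a.X\{a,c} + a.b.X))) + ((rec X. b.(a.X + (X + X) + (b.X + a.0) + (a.X\{a,c} + a.b.X))) + (rec X. b.(a.X + (X + X) + (b.X + a.0) + (a.X\{a,c} + a.b.X)))) + (b.(rec X. b.(a.X + (X + X) + (b.X + a.0) + (a.X\{a,c} + a.b.X))) + a.0) + (a.(rec X. b.(a.X + (X + X) + (b.X + a.0) + (a.X\{a,c} + a.b.X)))\{a,c} + a.b.(rec X. b.(a.X + (X + X) + (b.X + a.0) + (a.X\{a,c} + a.b.X)))))\{a,c} | —b→ u2, —b→ u5
Reachable graph of Q (6 states):
  v0 = rec X. b.(a.X\{a,c} + a.b.X + (a.X + (X + X) + (b.X + a.0))) | —b→ v1
  v1 = a.(rec X. b.(a.X\{a,c} + a.b.X + (a.X + (X + X) + (b.X + a.0))))\{a,c} + a.b.(rec X. b.(a.X\{a,c} + a.b.X + (a.X + (X + X) + (b.X + a.0)))) + (a.(rec X. b.(a.X\{a,c} + a.b.X + (a.X + (X + X) + (b.X + a.0)))) + ((rec X. b.(a.X\{a,c} + a.b.X + (a.X + (X + X) + (b.X + a.0)))) + (rec X. b.(a.X\{a,c} + a.b.X + (a.X + (X + X) + (b.X + a.0))))) + (b.(rec X. b.(a.X\{a,c} + a.b.X + (a.X + (X + X) + (b.X + a.0)))) + a.0)) | —a→ v0, —a→ v2, —a→ v3, —a→ v4, —b→ v0, —b→ v1
  v2 = (rec X. b.(a.X\{a,c} + a.b.X + (a.X + (X + X) + (b.X + a.0))))\{a,c} | —b→ v5
  v3 = 0 | stopped
  v4 = b.(rec X. b.(a.X\{a,c} + a.b.X + (a.X + (X + X) + (b.X + a.0)))) | —b→ v0
  v5 = (a.(rec X. b.(a.X\{a,c} + a.b.X + (a.X + (X + X) + (b.X + a.0))))\{a,c} + a.b.(rec X. b.(a.X\{a,c} + a.b.X + (a.X + (X + X) + (b.X + a.0)))) + (a.(rec X. b.(a.X\{a,c} + a.b.X + (a.X + (X + X) + (b.X + a.0)))) + ((rec X. b.(a.X\{a,c} + a.b.X + (a.X + (X + X) + (b.X + a.0)))) + (rec X. b.(a.X\{a,c} + a.b.X + (a.X + (X + X) + (b.X + a.0))))) + (b.(rec X. b.(a.X\{a,c} + a.b.X + (a.X + (X + X) + (b.X + a.0)))) + a.0)))\{a,c} | —b→ v2, —b→ v5
Partition-refinement fixed point:
  B0 = {u0, v0}
  B1 = {u1, v1}
  B2 = {u2, u5, v2, v5}
  B3 = {u3, v3}
  B4 = {u4, v4}
u0 ∈ B0, v0 ∈ B0 → same block
Bisimilar ⇒ trace-equivalent.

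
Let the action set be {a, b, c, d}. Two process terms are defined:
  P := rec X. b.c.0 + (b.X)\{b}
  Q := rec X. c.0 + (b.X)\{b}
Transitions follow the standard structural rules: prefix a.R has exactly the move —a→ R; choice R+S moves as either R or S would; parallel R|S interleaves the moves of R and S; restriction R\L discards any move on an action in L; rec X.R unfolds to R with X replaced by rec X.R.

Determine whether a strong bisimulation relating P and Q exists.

LTS(P): 3 reachable states
  p0 = rec X. b.c.0 + (b.X)\{b} → —b→ p1
  p1 = c.0 → —c→ p2
  p2 = 0 → deadlocked
LTS(Q): 2 reachable states
  q0 = rec X. c.0 + (b.X)\{b} → —c→ q1
  q1 = 0 → deadlocked
Bisimilarity quotient blocks:
  B0 = {p0}
  B1 = {p1, q0}
  B2 = {p2, q1}
p0 ∈ B0, q0 ∈ B1 → different blocks

NO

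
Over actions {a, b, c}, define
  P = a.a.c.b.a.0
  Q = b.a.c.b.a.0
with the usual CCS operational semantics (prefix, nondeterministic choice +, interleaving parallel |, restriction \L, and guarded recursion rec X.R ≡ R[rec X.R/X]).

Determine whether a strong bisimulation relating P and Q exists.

NO

P's transition system — 6 states:
  s0 = a.a.c.b.a.0 → =a=> s1
  s1 = a.c.b.a.0 → =a=> s2
  s2 = c.b.a.0 → =c=> s3
  s3 = b.a.0 → =b=> s4
  s4 = a.0 → =a=> s5
  s5 = 0 → ·
Q's transition system — 6 states:
  t0 = b.a.c.b.a.0 → =b=> t1
  t1 = a.c.b.a.0 → =a=> t2
  t2 = c.b.a.0 → =c=> t3
  t3 = b.a.0 → =b=> t4
  t4 = a.0 → =a=> t5
  t5 = 0 → ·
Coarsest stable partition (strong bisimilarity classes):
  B0 = {s0}
  B1 = {s1, t1}
  B2 = {s2, t2}
  B3 = {s3, t3}
  B4 = {s4, t4}
  B5 = {s5, t5}
  B6 = {t0}
s0 ∈ B0, t0 ∈ B6 → different blocks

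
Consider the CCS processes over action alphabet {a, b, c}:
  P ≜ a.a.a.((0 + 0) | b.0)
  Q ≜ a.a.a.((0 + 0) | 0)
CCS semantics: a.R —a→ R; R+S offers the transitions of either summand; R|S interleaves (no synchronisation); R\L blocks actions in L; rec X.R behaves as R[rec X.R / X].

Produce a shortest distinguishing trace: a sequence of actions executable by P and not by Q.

aaab

Reachable graph of P (5 states):
  p0 = a.a.a.((0 + 0) | b.0) → ··a··> p1
  p1 = a.a.((0 + 0) | b.0) → ··a··> p2
  p2 = a.((0 + 0) | b.0) → ··a··> p3
  p3 = (0 + 0) | b.0 → ··b··> p4
  p4 = (0 + 0) | 0 → ·
Reachable graph of Q (4 states):
  q0 = a.a.a.((0 + 0) | 0) → ··a··> q1
  q1 = a.a.((0 + 0) | 0) → ··a··> q2
  q2 = a.((0 + 0) | 0) → ··a··> q3
  q3 = (0 + 0) | 0 → ·
Run σ = ⟨aaab⟩ on P: start {p0}
  after a @ step 1: {p1}
  after a @ step 2: {p2}
  after a @ step 3: {p3}
  after b @ step 4: {p4}
  P completes σ.
Run σ = ⟨aaab⟩ on Q: start {q0}
  after a @ step 1: {q1}
  after a @ step 2: {q2}
  after a @ step 3: {q3}
  after b @ step 4: ∅  — Q cannot continue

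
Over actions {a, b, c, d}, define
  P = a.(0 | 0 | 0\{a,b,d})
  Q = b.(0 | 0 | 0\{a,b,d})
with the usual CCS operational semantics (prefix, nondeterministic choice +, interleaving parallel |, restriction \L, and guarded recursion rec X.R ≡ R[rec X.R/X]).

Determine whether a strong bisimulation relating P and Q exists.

not bisimilar

LTS(P): 2 reachable states
  p0 = a.(0 | 0 | 0\{a,b,d}) :: -a-> p1
  p1 = 0 | 0 | 0\{a,b,d} :: stopped
LTS(Q): 2 reachable states
  q0 = b.(0 | 0 | 0\{a,b,d}) :: -b-> q1
  q1 = 0 | 0 | 0\{a,b,d} :: stopped
Partition-refinement fixed point:
  B0 = {p0}
  B1 = {p1, q1}
  B2 = {q0}
p0 ∈ B0, q0 ∈ B2 → different blocks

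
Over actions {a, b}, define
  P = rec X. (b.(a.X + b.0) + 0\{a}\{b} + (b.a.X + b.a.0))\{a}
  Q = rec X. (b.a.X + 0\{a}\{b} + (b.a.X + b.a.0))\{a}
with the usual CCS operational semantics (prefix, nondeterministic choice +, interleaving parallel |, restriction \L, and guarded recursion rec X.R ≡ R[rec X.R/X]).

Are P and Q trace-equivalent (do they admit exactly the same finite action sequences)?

trace-distinct — witness ⟨bb⟩

P's transition system — 5 states:
  s0 = rec X. (b.(a.X + b.0) + 0\{a}\{b} + (b.a.X + b.a.0))\{a} :: --b--▸ s1, --b--▸ s2, --b--▸ s3
  s1 = (a.(rec X. (b.(a.X + b.0) + 0\{a}\{b} + (b.a.X + b.a.0))\{a}) + b.0)\{a} :: --b--▸ s4
  s2 = (a.(rec X. (b.(a.X + b.0) + 0\{a}\{b} + (b.a.X + b.a.0))\{a}))\{a} :: deadlocked
  s3 = (a.0)\{a} :: deadlocked
  s4 = 0\{a} :: deadlocked
Q's transition system — 3 states:
  t0 = rec X. (b.a.X + 0\{a}\{b} + (b.a.X + b.a.0))\{a} :: --b--▸ t1, --b--▸ t2
  t1 = (a.(rec X. (b.a.X + 0\{a}\{b} + (b.a.X + b.a.0))\{a}))\{a} :: deadlocked
  t2 = (a.0)\{a} :: deadlocked
Executing bb from P (initial set {s0}):
  after b @ step 1: {s1, s2, s3}
  after b @ step 2: {s4}
  P completes σ.
Executing bb from Q (initial set {t0}):
  after b @ step 1: {t1, t2}
  after b @ step 2: ∅  — Q cannot continue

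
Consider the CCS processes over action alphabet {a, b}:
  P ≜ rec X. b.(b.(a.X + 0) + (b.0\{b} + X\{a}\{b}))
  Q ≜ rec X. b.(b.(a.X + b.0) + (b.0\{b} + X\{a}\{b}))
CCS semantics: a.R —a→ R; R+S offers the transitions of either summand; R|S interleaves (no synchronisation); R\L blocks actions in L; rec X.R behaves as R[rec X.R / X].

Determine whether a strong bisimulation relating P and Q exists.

Reachable graph of P (4 states):
  u0 = rec X. b.(b.(a.X + 0) + (b.0\{b} + X\{a}\{b})) has moves —b→ u1
  u1 = b.(a.(rec X. b.(b.(a.X + 0) + (b.0\{b} + X\{a}\{b}))) + 0) + (b.0\{b} + (rec X. b.(b.(a.X + 0) + (b.0\{b} + X\{a}\{b})))\{a}\{b}) has moves —b→ u2, —b→ u3
  u2 = 0\{b} has moves deadlocked
  u3 = a.(rec X. b.(b.(a.X + 0) + (b.0\{b} + X\{a}\{b}))) + 0 has moves —a→ u0
Reachable graph of Q (5 states):
  v0 = rec X. b.(b.(a.X + b.0) + (b.0\{b} + X\{a}\{b})) has moves —b→ v1
  v1 = b.(a.(rec X. b.(b.(a.X + b.0) + (b.0\{b} + X\{a}\{b}))) + b.0) + (b.0\{b} + (rec X. b.(b.(a.X + b.0) + (b.0\{b} + X\{a}\{b})))\{a}\{b}) has moves —b→ v2, —b→ v3
  v2 = 0\{b} has moves deadlocked
  v3 = a.(rec X. b.(b.(a.X + b.0) + (b.0\{b} + X\{a}\{b}))) + b.0 has moves —a→ v0, —b→ v4
  v4 = 0 has moves deadlocked
Coarsest stable partition (strong bisimilarity classes):
  B0 = {u0}
  B1 = {u1}
  B2 = {u3}
  B3 = {u2, v2, v4}
  B4 = {v0}
  B5 = {v1}
  B6 = {v3}
u0 ∈ B0, v0 ∈ B4 → different blocks

not bisimilar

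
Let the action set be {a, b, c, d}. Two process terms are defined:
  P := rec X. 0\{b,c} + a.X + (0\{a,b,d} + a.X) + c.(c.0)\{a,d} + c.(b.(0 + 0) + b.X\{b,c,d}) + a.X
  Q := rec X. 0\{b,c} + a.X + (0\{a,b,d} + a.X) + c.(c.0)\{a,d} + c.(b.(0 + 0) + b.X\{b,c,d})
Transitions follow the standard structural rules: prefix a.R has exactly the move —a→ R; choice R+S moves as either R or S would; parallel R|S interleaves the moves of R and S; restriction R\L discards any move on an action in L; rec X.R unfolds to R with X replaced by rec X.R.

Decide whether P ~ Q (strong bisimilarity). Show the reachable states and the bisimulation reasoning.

P's transition system — 6 states:
  p0 = rec X. 0\{b,c} + a.X + (0\{a,b,d} + a.X) + c.(c.0)\{a,d} + c.(b.(0 + 0) + b.X\{b,c,d}) + a.X → =a=> p0, =c=> p1, =c=> p2
  p1 = (c.0)\{a,d} → =c=> p3
  p2 = b.(0 + 0) + b.(rec X. 0\{b,c} + a.X + (0\{a,b,d} + a.X) + c.(c.0)\{a,d} + c.(b.(0 + 0) + b.X\{b,c,d}) + a.X)\{b,c,d} → =b=> p4, =b=> p5
  p3 = 0\{a,d} → (no moves)
  p4 = (rec X. 0\{b,c} + a.X + (0\{a,b,d} + a.X) + c.(c.0)\{a,d} + c.(b.(0 + 0) + b.X\{b,c,d}) + a.X)\{b,c,d} → =a=> p4
  p5 = 0 + 0 → (no moves)
Q's transition system — 6 states:
  q0 = rec X. 0\{b,c} + a.X + (0\{a,b,d} + a.X) + c.(c.0)\{a,d} + c.(b.(0 + 0) + b.X\{b,c,d}) → =a=> q0, =c=> q1, =c=> q2
  q1 = (c.0)\{a,d} → =c=> q3
  q2 = b.(0 + 0) + b.(rec X. 0\{b,c} + a.X + (0\{a,b,d} + a.X) + c.(c.0)\{a,d} + c.(b.(0 + 0) + b.X\{b,c,d}))\{b,c,d} → =b=> q4, =b=> q5
  q3 = 0\{a,d} → (no moves)
  q4 = (rec X. 0\{b,c} + a.X + (0\{a,b,d} + a.X) + c.(c.0)\{a,d} + c.(b.(0 + 0) + b.X\{b,c,d}))\{b,c,d} → =a=> q4
  q5 = 0 + 0 → (no moves)
Bisimilarity quotient blocks:
  B0 = {p0, q0}
  B1 = {p2, q2}
  B2 = {p4, q4}
  B3 = {p3, p5, q3, q5}
  B4 = {p1, q1}
p0 ∈ B0, q0 ∈ B0 → same block

P ~ Q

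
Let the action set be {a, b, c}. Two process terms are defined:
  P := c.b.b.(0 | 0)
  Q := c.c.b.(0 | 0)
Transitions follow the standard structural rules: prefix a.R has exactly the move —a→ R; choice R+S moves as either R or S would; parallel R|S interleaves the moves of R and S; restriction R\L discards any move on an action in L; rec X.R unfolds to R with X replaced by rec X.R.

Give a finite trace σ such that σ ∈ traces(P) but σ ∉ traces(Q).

P's transition system — 4 states:
  u0 = c.b.b.(0 | 0) has moves --c--▸ u1
  u1 = b.b.(0 | 0) has moves --b--▸ u2
  u2 = b.(0 | 0) has moves --b--▸ u3
  u3 = 0 | 0 has moves deadlocked
Q's transition system — 4 states:
  v0 = c.c.b.(0 | 0) has moves --c--▸ v1
  v1 = c.b.(0 | 0) has moves --c--▸ v2
  v2 = b.(0 | 0) has moves --b--▸ v3
  v3 = 0 | 0 has moves deadlocked
Executing cb from P (initial set {u0}):
  after c @ step 1: {u1}
  after b @ step 2: {u2}
  — P admits the full trace.
Executing cb from Q (initial set {v0}):
  after c @ step 1: {v1}
  after b @ step 2: ∅  — Q cannot continue

cb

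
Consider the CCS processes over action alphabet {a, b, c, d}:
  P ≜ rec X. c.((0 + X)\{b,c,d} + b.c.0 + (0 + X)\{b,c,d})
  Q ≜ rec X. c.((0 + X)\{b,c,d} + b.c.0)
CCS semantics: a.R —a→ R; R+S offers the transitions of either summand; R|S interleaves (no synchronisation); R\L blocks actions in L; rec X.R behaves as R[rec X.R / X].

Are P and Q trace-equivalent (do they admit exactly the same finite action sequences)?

Reachable graph of P (4 states):
  u0 = rec X. c.((0 + X)\{b,c,d} + b.c.0 + (0 + X)\{b,c,d}) ⊢ =c=> u1
  u1 = (0 + (rec X. c.((0 + X)\{b,c,d} + b.c.0 + (0 + X)\{b,c,d})))\{b,c,d} + b.c.0 + (0 + (rec X. c.((0 + X)\{b,c,d} + b.c.0 + (0 + X)\{b,c,d})))\{b,c,d} ⊢ =b=> u2
  u2 = c.0 ⊢ =c=> u3
  u3 = 0 ⊢ stopped
Reachable graph of Q (4 states):
  v0 = rec X. c.((0 + X)\{b,c,d} + b.c.0) ⊢ =c=> v1
  v1 = (0 + (rec X. c.((0 + X)\{b,c,d} + b.c.0)))\{b,c,d} + b.c.0 ⊢ =b=> v2
  v2 = c.0 ⊢ =c=> v3
  v3 = 0 ⊢ stopped
Partition-refinement fixed point:
  B0 = {u0, v0}
  B1 = {u1, v1}
  B2 = {u2, v2}
  B3 = {u3, v3}
u0 ∈ B0, v0 ∈ B0 → same block
Bisimilar ⇒ trace-equivalent.

traces(P) = traces(Q)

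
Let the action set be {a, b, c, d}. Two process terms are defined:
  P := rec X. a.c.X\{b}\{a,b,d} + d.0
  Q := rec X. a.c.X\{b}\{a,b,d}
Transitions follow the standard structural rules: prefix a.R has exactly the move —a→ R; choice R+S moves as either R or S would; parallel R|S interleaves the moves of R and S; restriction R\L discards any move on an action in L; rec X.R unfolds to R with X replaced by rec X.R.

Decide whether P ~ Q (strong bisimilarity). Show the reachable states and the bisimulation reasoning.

NO

LTS(P): 4 reachable states
  s0 = rec X. a.c.X\{b}\{a,b,d} + d.0 → -a-> s1, -d-> s2
  s1 = c.(rec X. a.c.X\{b}\{a,b,d} + d.0)\{b}\{a,b,d} → -c-> s3
  s2 = 0 → ∅
  s3 = (rec X. a.c.X\{b}\{a,b,d} + d.0)\{b}\{a,b,d} → ∅
LTS(Q): 3 reachable states
  t0 = rec X. a.c.X\{b}\{a,b,d} → -a-> t1
  t1 = c.(rec X. a.c.X\{b}\{a,b,d})\{b}\{a,b,d} → -c-> t2
  t2 = (rec X. a.c.X\{b}\{a,b,d})\{b}\{a,b,d} → ∅
Bisimilarity quotient blocks:
  B0 = {s0}
  B1 = {s2, s3, t2}
  B2 = {s1, t1}
  B3 = {t0}
s0 ∈ B0, t0 ∈ B3 → different blocks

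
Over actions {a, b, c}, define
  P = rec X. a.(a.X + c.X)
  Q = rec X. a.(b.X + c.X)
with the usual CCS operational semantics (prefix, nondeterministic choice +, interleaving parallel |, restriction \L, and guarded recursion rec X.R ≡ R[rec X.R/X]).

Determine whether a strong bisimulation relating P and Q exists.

not bisimilar

LTS(P): 2 reachable states
  m0 = rec X. a.(a.X + c.X) → --a--▸ m1
  m1 = a.(rec X. a.(a.X + c.X)) + c.(rec X. a.(a.X + c.X)) → --a--▸ m0, --c--▸ m0
LTS(Q): 2 reachable states
  n0 = rec X. a.(b.X + c.X) → --a--▸ n1
  n1 = b.(rec X. a.(b.X + c.X)) + c.(rec X. a.(b.X + c.X)) → --b--▸ n0, --c--▸ n0
Coarsest stable partition (strong bisimilarity classes):
  B0 = {m0}
  B1 = {m1}
  B2 = {n0}
  B3 = {n1}
m0 ∈ B0, n0 ∈ B2 → different blocks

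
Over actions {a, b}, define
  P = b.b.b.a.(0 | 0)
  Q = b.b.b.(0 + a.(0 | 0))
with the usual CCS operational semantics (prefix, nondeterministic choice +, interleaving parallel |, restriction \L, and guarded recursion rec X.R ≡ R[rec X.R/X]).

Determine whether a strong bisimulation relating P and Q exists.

bisimilar

LTS(P): 5 reachable states
  s0 = b.b.b.a.(0 | 0) → --b--▸ s1
  s1 = b.b.a.(0 | 0) → --b--▸ s2
  s2 = b.a.(0 | 0) → --b--▸ s3
  s3 = a.(0 | 0) → --a--▸ s4
  s4 = 0 | 0 → ∅
LTS(Q): 5 reachable states
  t0 = b.b.b.(0 + a.(0 | 0)) → --b--▸ t1
  t1 = b.b.(0 + a.(0 | 0)) → --b--▸ t2
  t2 = b.(0 + a.(0 | 0)) → --b--▸ t3
  t3 = 0 + a.(0 | 0) → --a--▸ t4
  t4 = 0 | 0 → ∅
Partition-refinement fixed point:
  B0 = {s0, t0}
  B1 = {s1, t1}
  B2 = {s2, t2}
  B3 = {s3, t3}
  B4 = {s4, t4}
s0 ∈ B0, t0 ∈ B0 → same block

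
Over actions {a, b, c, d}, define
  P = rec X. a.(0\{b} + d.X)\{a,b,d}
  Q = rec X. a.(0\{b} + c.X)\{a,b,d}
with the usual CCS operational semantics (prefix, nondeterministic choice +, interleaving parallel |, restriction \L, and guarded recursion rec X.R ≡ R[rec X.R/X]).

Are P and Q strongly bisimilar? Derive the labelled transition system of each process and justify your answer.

P ≁ Q

P's transition system — 2 states:
  s0 = rec X. a.(0\{b} + d.X)\{a,b,d} ⊢ -a-> s1
  s1 = (0\{b} + d.(rec X. a.(0\{b} + d.X)\{a,b,d}))\{a,b,d} ⊢ deadlocked
Q's transition system — 3 states:
  t0 = rec X. a.(0\{b} + c.X)\{a,b,d} ⊢ -a-> t1
  t1 = (0\{b} + c.(rec X. a.(0\{b} + c.X)\{a,b,d}))\{a,b,d} ⊢ -c-> t2
  t2 = (rec X. a.(0\{b} + c.X)\{a,b,d})\{a,b,d} ⊢ deadlocked
Partition-refinement fixed point:
  B0 = {s0}
  B1 = {s1, t2}
  B2 = {t0}
  B3 = {t1}
s0 ∈ B0, t0 ∈ B2 → different blocks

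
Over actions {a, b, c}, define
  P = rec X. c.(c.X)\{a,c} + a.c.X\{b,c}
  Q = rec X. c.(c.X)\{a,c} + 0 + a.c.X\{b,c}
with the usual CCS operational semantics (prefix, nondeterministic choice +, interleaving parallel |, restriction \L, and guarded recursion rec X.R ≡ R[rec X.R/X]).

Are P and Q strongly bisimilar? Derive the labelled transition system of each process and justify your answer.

YES

P's transition system — 5 states:
  s0 = rec X. c.(c.X)\{a,c} + a.c.X\{b,c} has moves ··a··> s1, ··c··> s2
  s1 = c.(rec X. c.(c.X)\{a,c} + a.c.X\{b,c})\{b,c} has moves ··c··> s3
  s2 = (c.(rec X. c.(c.X)\{a,c} + a.c.X\{b,c}))\{a,c} has moves ∅
  s3 = (rec X. c.(c.X)\{a,c} + a.c.X\{b,c})\{b,c} has moves ··a··> s4
  s4 = (c.(rec X. c.(c.X)\{a,c} + a.c.X\{b,c})\{b,c})\{b,c} has moves ∅
Q's transition system — 5 states:
  t0 = rec X. c.(c.X)\{a,c} + 0 + a.c.X\{b,c} has moves ··a··> t1, ··c··> t2
  t1 = c.(rec X. c.(c.X)\{a,c} + 0 + a.c.X\{b,c})\{b,c} has moves ··c··> t3
  t2 = (c.(rec X. c.(c.X)\{a,c} + 0 + a.c.X\{b,c}))\{a,c} has moves ∅
  t3 = (rec X. c.(c.X)\{a,c} + 0 + a.c.X\{b,c})\{b,c} has moves ··a··> t4
  t4 = (c.(rec X. c.(c.X)\{a,c} + 0 + a.c.X\{b,c})\{b,c})\{b,c} has moves ∅
Coarsest stable partition (strong bisimilarity classes):
  B0 = {s0, t0}
  B1 = {s1, t1}
  B2 = {s3, t3}
  B3 = {s2, s4, t2, t4}
s0 ∈ B0, t0 ∈ B0 → same block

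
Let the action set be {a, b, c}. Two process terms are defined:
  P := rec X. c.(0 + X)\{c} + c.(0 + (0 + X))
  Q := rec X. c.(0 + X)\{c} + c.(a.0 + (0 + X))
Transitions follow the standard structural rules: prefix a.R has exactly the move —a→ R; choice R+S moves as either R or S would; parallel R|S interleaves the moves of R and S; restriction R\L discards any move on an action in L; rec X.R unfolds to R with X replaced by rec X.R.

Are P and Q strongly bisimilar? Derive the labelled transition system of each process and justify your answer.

P's transition system — 3 states:
  u0 = rec X. c.(0 + X)\{c} + c.(0 + (0 + X)) :: —c→ u1, —c→ u2
  u1 = (0 + (rec X. c.(0 + X)\{c} + c.(0 + (0 + X))))\{c} :: stopped
  u2 = 0 + (0 + (rec X. c.(0 + X)\{c} + c.(0 + (0 + X)))) :: —c→ u1, —c→ u2
Q's transition system — 4 states:
  v0 = rec X. c.(0 + X)\{c} + c.(a.0 + (0 + X)) :: —c→ v1, —c→ v2
  v1 = (0 + (rec X. c.(0 + X)\{c} + c.(a.0 + (0 + X))))\{c} :: stopped
  v2 = a.0 + (0 + (rec X. c.(0 + X)\{c} + c.(a.0 + (0 + X)))) :: —a→ v3, —c→ v1, —c→ v2
  v3 = 0 :: stopped
Partition-refinement fixed point:
  B0 = {u0, u2}
  B1 = {u1, v1, v3}
  B2 = {v0}
  B3 = {v2}
u0 ∈ B0, v0 ∈ B2 → different blocks

not bisimilar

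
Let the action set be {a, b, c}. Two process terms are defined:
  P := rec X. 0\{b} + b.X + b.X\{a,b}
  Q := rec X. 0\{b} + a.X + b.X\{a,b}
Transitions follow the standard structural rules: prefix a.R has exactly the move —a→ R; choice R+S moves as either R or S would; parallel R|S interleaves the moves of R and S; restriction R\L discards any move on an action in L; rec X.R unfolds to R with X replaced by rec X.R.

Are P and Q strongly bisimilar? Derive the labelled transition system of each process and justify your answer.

not bisimilar

Reachable graph of P (2 states):
  u0 = rec X. 0\{b} + b.X + b.X\{a,b} → ··b··> u0, ··b··> u1
  u1 = (rec X. 0\{b} + b.X + b.X\{a,b})\{a,b} → deadlocked
Reachable graph of Q (2 states):
  v0 = rec X. 0\{b} + a.X + b.X\{a,b} → ··a··> v0, ··b··> v1
  v1 = (rec X. 0\{b} + a.X + b.X\{a,b})\{a,b} → deadlocked
Coarsest stable partition (strong bisimilarity classes):
  B0 = {u0}
  B1 = {u1, v1}
  B2 = {v0}
u0 ∈ B0, v0 ∈ B2 → different blocks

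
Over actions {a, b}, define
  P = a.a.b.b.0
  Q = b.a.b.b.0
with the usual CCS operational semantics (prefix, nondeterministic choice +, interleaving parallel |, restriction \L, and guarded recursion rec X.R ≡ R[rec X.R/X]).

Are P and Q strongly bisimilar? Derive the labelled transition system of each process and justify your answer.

P's transition system — 5 states:
  p0 = a.a.b.b.0 ⊢ ··a··> p1
  p1 = a.b.b.0 ⊢ ··a··> p2
  p2 = b.b.0 ⊢ ··b··> p3
  p3 = b.0 ⊢ ··b··> p4
  p4 = 0 ⊢ deadlocked
Q's transition system — 5 states:
  q0 = b.a.b.b.0 ⊢ ··b··> q1
  q1 = a.b.b.0 ⊢ ··a··> q2
  q2 = b.b.0 ⊢ ··b··> q3
  q3 = b.0 ⊢ ··b··> q4
  q4 = 0 ⊢ deadlocked
Coarsest stable partition (strong bisimilarity classes):
  B0 = {p0}
  B1 = {p1, q1}
  B2 = {p2, q2}
  B3 = {p3, q3}
  B4 = {p4, q4}
  B5 = {q0}
p0 ∈ B0, q0 ∈ B5 → different blocks

P ≁ Q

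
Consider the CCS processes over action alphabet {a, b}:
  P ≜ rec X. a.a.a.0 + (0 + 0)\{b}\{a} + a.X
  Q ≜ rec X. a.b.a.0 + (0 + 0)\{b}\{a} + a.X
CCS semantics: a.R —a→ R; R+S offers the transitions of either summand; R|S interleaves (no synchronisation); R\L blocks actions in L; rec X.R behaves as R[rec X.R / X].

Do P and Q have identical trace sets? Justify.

P's transition system — 4 states:
  s0 = rec X. a.a.a.0 + (0 + 0)\{b}\{a} + a.X | =a=> s0, =a=> s1
  s1 = a.a.0 | =a=> s2
  s2 = a.0 | =a=> s3
  s3 = 0 | ∅
Q's transition system — 4 states:
  t0 = rec X. a.b.a.0 + (0 + 0)\{b}\{a} + a.X | =a=> t0, =a=> t1
  t1 = b.a.0 | =b=> t2
  t2 = a.0 | =a=> t3
  t3 = 0 | ∅
Trace ⟨ab⟩ through Q, begin at {t0}:
  [1] a ⇒ {t0, t1}
  [2] b ⇒ {t2}
  ✓ Q
Trace ⟨ab⟩ through P, begin at {s0}:
  [1] a ⇒ {s0, s1}
  [2] b ⇒ no successor for P

NO — witness ⟨ab⟩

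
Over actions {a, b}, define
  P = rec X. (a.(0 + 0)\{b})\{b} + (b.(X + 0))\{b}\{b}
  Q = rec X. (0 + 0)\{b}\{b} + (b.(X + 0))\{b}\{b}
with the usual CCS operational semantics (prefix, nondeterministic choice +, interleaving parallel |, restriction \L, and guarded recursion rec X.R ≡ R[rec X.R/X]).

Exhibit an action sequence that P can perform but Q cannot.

P's transition system — 2 states:
  u0 = rec X. (a.(0 + 0)\{b})\{b} + (b.(X + 0))\{b}\{b} :: --a--▸ u1
  u1 = (0 + 0)\{b}\{b} :: ∅
Q's transition system — 1 states:
  v0 = rec X. (0 + 0)\{b}\{b} + (b.(X + 0))\{b}\{b} :: ∅
Executing a from P (initial set {u0}):
  [1] a ⇒ {u1}
  — P admits the full trace.
Executing a from Q (initial set {v0}):
  [1] a ⇒ no successor for Q

a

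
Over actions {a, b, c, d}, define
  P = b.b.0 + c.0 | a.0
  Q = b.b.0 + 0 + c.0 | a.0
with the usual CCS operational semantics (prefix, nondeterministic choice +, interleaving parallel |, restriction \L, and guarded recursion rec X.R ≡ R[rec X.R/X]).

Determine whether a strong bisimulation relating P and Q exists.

P's transition system — 6 states:
  u0 = b.b.0 + c.0 | a.0 :: --a--▸ u1, --b--▸ u2, --c--▸ u3
  u1 = c.0 | 0 :: --c--▸ u4
  u2 = b.0 :: --b--▸ u5
  u3 = 0 | a.0 :: --a--▸ u4
  u4 = 0 | 0 :: ·
  u5 = 0 :: ·
Q's transition system — 6 states:
  v0 = b.b.0 + 0 + c.0 | a.0 :: --a--▸ v1, --b--▸ v2, --c--▸ v3
  v1 = c.0 | 0 :: --c--▸ v4
  v2 = b.0 :: --b--▸ v5
  v3 = 0 | a.0 :: --a--▸ v4
  v4 = 0 | 0 :: ·
  v5 = 0 :: ·
Bisimilarity quotient blocks:
  B0 = {u0, v0}
  B1 = {u1, v1}
  B2 = {u4, u5, v4, v5}
  B3 = {u3, v3}
  B4 = {u2, v2}
u0 ∈ B0, v0 ∈ B0 → same block

YES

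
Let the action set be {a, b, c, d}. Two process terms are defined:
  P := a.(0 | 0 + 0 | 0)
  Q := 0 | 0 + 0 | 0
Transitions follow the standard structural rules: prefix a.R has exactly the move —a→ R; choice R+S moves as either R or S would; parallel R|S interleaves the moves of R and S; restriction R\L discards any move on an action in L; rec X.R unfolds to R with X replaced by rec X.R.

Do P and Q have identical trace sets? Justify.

LTS(P): 2 reachable states
  p0 = a.(0 | 0 + 0 | 0) → =a=> p1
  p1 = 0 | 0 + 0 | 0 → ∅
LTS(Q): 1 reachable states
  q0 = 0 | 0 + 0 | 0 → ∅
Run σ = ⟨a⟩ on P: start {p0}
  after a @ step 1: {p1}
  ✓ P
Run σ = ⟨a⟩ on Q: start {q0}
  after a @ step 1: ∅ (Q stuck)

NO — witness ⟨a⟩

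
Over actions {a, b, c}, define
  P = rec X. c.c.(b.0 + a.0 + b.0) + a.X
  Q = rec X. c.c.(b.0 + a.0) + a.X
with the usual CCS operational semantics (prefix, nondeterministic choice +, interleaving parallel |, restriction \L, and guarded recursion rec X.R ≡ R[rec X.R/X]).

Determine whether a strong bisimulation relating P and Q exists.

bisimilar

LTS(P): 4 reachable states
  m0 = rec X. c.c.(b.0 + a.0 + b.0) + a.X | -a-> m0, -c-> m1
  m1 = c.(b.0 + a.0 + b.0) | -c-> m2
  m2 = b.0 + a.0 + b.0 | -a-> m3, -b-> m3
  m3 = 0 | stopped
LTS(Q): 4 reachable states
  n0 = rec X. c.c.(b.0 + a.0) + a.X | -a-> n0, -c-> n1
  n1 = c.(b.0 + a.0) | -c-> n2
  n2 = b.0 + a.0 | -a-> n3, -b-> n3
  n3 = 0 | stopped
Bisimilarity quotient blocks:
  B0 = {m0, n0}
  B1 = {m1, n1}
  B2 = {m2, n2}
  B3 = {m3, n3}
m0 ∈ B0, n0 ∈ B0 → same block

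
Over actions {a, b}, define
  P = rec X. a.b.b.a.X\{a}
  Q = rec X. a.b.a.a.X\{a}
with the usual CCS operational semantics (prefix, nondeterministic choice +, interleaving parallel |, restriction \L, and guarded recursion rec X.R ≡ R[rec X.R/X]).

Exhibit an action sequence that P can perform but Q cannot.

abb

LTS(P): 5 reachable states
  s0 = rec X. a.b.b.a.X\{a} ⊢ —a→ s1
  s1 = b.b.a.(rec X. a.b.b.a.X\{a})\{a} ⊢ —b→ s2
  s2 = b.a.(rec X. a.b.b.a.X\{a})\{a} ⊢ —b→ s3
  s3 = a.(rec X. a.b.b.a.X\{a})\{a} ⊢ —a→ s4
  s4 = (rec X. a.b.b.a.X\{a})\{a} ⊢ ∅
LTS(Q): 5 reachable states
  t0 = rec X. a.b.a.a.X\{a} ⊢ —a→ t1
  t1 = b.a.a.(rec X. a.b.a.a.X\{a})\{a} ⊢ —b→ t2
  t2 = a.a.(rec X. a.b.a.a.X\{a})\{a} ⊢ —a→ t3
  t3 = a.(rec X. a.b.a.a.X\{a})\{a} ⊢ —a→ t4
  t4 = (rec X. a.b.a.a.X\{a})\{a} ⊢ ∅
Run σ = ⟨abb⟩ on P: start {s0}
  step 1 (a): {s1}
  step 2 (b): {s2}
  step 3 (b): {s3}
  — P admits the full trace.
Run σ = ⟨abb⟩ on Q: start {t0}
  step 1 (a): {t1}
  step 2 (b): {t2}
  step 3 (b): ∅  — Q cannot continue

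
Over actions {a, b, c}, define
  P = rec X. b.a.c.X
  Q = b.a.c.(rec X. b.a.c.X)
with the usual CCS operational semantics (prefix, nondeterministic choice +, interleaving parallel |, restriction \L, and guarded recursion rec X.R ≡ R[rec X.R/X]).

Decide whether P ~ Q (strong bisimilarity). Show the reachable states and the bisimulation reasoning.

Reachable graph of P (3 states):
  p0 = rec X. b.a.c.X → --b--▸ p1
  p1 = a.c.(rec X. b.a.c.X) → --a--▸ p2
  p2 = c.(rec X. b.a.c.X) → --c--▸ p0
Reachable graph of Q (4 states):
  q0 = b.a.c.(rec X. b.a.c.X) → --b--▸ q1
  q1 = a.c.(rec X. b.a.c.X) → --a--▸ q2
  q2 = c.(rec X. b.a.c.X) → --c--▸ q3
  q3 = rec X. b.a.c.X → --b--▸ q1
Bisimilarity quotient blocks:
  B0 = {p0, q0, q3}
  B1 = {p1, q1}
  B2 = {p2, q2}
p0 ∈ B0, q0 ∈ B0 → same block

P ~ Q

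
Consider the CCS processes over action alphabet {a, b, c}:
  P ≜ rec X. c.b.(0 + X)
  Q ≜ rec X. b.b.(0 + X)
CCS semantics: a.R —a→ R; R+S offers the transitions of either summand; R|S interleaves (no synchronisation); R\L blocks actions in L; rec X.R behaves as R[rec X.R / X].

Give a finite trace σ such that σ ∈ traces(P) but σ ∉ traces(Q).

LTS(P): 3 reachable states
  u0 = rec X. c.b.(0 + X) has moves -c-> u1
  u1 = b.(0 + (rec X. c.b.(0 + X))) has moves -b-> u2
  u2 = 0 + (rec X. c.b.(0 + X)) has moves -c-> u1
LTS(Q): 3 reachable states
  v0 = rec X. b.b.(0 + X) has moves -b-> v1
  v1 = b.(0 + (rec X. b.b.(0 + X))) has moves -b-> v2
  v2 = 0 + (rec X. b.b.(0 + X)) has moves -b-> v1
Run σ = ⟨c⟩ on P: start {u0}
  step 1 (c): {u1}
  P completes σ.
Run σ = ⟨c⟩ on Q: start {v0}
  step 1 (c): ∅ (Q stuck)

c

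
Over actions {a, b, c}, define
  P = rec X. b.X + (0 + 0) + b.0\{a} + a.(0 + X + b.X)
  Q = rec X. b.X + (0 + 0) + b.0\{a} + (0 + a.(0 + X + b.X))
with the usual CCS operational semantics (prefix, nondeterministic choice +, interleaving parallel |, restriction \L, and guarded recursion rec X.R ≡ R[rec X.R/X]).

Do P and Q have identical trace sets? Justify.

YES

P's transition system — 3 states:
  m0 = rec X. b.X + (0 + 0) + b.0\{a} + a.(0 + X + b.X) has moves —a→ m1, —b→ m0, —b→ m2
  m1 = 0 + (rec X. b.X + (0 + 0) + b.0\{a} + a.(0 + X + b.X)) + b.(rec X. b.X + (0 + 0) + b.0\{a} + a.(0 + X + b.X)) has moves —a→ m1, —b→ m0, —b→ m2
  m2 = 0\{a} has moves (no moves)
Q's transition system — 3 states:
  n0 = rec X. b.X + (0 + 0) + b.0\{a} + (0 + a.(0 + X + b.X)) has moves —a→ n1, —b→ n0, —b→ n2
  n1 = 0 + (rec X. b.X + (0 + 0) + b.0\{a} + (0 + a.(0 + X + b.X))) + b.(rec X. b.X + (0 + 0) + b.0\{a} + (0 + a.(0 + X + b.X))) has moves —a→ n1, —b→ n0, —b→ n2
  n2 = 0\{a} has moves (no moves)
Partition-refinement fixed point:
  B0 = {m0, m1, n0, n1}
  B1 = {m2, n2}
m0 ∈ B0, n0 ∈ B0 → same block
Bisimilar ⇒ trace-equivalent.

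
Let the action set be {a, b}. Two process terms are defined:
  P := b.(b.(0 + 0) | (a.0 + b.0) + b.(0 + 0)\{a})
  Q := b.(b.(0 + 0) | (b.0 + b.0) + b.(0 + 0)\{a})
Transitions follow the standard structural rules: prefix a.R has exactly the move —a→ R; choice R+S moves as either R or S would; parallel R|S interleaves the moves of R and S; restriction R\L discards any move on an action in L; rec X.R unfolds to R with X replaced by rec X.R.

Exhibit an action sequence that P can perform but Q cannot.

ba

Reachable graph of P (6 states):
  u0 = b.(b.(0 + 0) | (a.0 + b.0) + b.(0 + 0)\{a}) has moves ··b··> u1
  u1 = b.(0 + 0) | (a.0 + b.0) + b.(0 + 0)\{a} has moves ··a··> u2, ··b··> u2, ··b··> u3, ··b··> u4
  u2 = b.(0 + 0) | 0 has moves ··b··> u5
  u3 = (0 + 0) | (a.0 + b.0) has moves ··a··> u5, ··b··> u5
  u4 = (0 + 0)\{a} has moves ·
  u5 = (0 + 0) | 0 has moves ·
Reachable graph of Q (6 states):
  v0 = b.(b.(0 + 0) | (b.0 + b.0) + b.(0 + 0)\{a}) has moves ··b··> v1
  v1 = b.(0 + 0) | (b.0 + b.0) + b.(0 + 0)\{a} has moves ··b··> v2, ··b··> v3, ··b··> v4
  v2 = (0 + 0) | (b.0 + b.0) has moves ··b··> v5
  v3 = (0 + 0)\{a} has moves ·
  v4 = b.(0 + 0) | 0 has moves ··b··> v5
  v5 = (0 + 0) | 0 has moves ·
Run σ = ⟨ba⟩ on P: start {u0}
  step 1 (b): {u1}
  step 2 (a): {u2}
  — P admits the full trace.
Run σ = ⟨ba⟩ on Q: start {v0}
  step 1 (b): {v1}
  step 2 (a): ∅  — Q cannot continue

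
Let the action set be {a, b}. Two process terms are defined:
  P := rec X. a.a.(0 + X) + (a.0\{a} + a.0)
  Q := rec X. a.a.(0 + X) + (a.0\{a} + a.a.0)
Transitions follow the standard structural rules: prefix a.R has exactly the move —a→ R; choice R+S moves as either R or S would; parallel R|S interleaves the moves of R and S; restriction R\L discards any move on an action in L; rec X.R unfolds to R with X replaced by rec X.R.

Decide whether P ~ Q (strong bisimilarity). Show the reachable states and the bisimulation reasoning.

P ≁ Q

Reachable graph of P (5 states):
  p0 = rec X. a.a.(0 + X) + (a.0\{a} + a.0) ⊢ ··a··> p1, ··a··> p2, ··a··> p3
  p1 = 0 ⊢ stopped
  p2 = 0\{a} ⊢ stopped
  p3 = a.(0 + (rec X. a.a.(0 + X) + (a.0\{a} + a.0))) ⊢ ··a··> p4
  p4 = 0 + (rec X. a.a.(0 + X) + (a.0\{a} + a.0)) ⊢ ··a··> p1, ··a··> p2, ··a··> p3
Reachable graph of Q (6 states):
  q0 = rec X. a.a.(0 + X) + (a.0\{a} + a.a.0) ⊢ ··a··> q1, ··a··> q2, ··a··> q3
  q1 = 0\{a} ⊢ stopped
  q2 = a.(0 + (rec X. a.a.(0 + X) + (a.0\{a} + a.a.0))) ⊢ ··a··> q4
  q3 = a.0 ⊢ ··a··> q5
  q4 = 0 + (rec X. a.a.(0 + X) + (a.0\{a} + a.a.0)) ⊢ ··a··> q1, ··a··> q2, ··a··> q3
  q5 = 0 ⊢ stopped
Bisimilarity quotient blocks:
  B0 = {p0, p4}
  B1 = {p3}
  B2 = {p1, p2, q1, q5}
  B3 = {q0, q4}
  B4 = {q2}
  B5 = {q3}
p0 ∈ B0, q0 ∈ B3 → different blocks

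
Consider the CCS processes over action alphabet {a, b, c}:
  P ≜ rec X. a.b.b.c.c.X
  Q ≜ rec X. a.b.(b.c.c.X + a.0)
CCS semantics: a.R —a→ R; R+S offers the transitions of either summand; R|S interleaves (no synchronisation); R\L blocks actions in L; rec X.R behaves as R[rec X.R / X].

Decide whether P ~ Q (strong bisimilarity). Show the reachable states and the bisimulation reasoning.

LTS(P): 5 reachable states
  m0 = rec X. a.b.b.c.c.X → --a--▸ m1
  m1 = b.b.c.c.(rec X. a.b.b.c.c.X) → --b--▸ m2
  m2 = b.c.c.(rec X. a.b.b.c.c.X) → --b--▸ m3
  m3 = c.c.(rec X. a.b.b.c.c.X) → --c--▸ m4
  m4 = c.(rec X. a.b.b.c.c.X) → --c--▸ m0
LTS(Q): 6 reachable states
  n0 = rec X. a.b.(b.c.c.X + a.0) → --a--▸ n1
  n1 = b.(b.c.c.(rec X. a.b.(b.c.c.X + a.0)) + a.0) → --b--▸ n2
  n2 = b.c.c.(rec X. a.b.(b.c.c.X + a.0)) + a.0 → --a--▸ n3, --b--▸ n4
  n3 = 0 → ∅
  n4 = c.c.(rec X. a.b.(b.c.c.X + a.0)) → --c--▸ n5
  n5 = c.(rec X. a.b.(b.c.c.X + a.0)) → --c--▸ n0
Coarsest stable partition (strong bisimilarity classes):
  B0 = {m0}
  B1 = {m1}
  B2 = {m2}
  B3 = {m3}
  B4 = {m4}
  B5 = {n0}
  B6 = {n1}
  B7 = {n2}
  B8 = {n4}
  B9 = {n5}
  B10 = {n3}
m0 ∈ B0, n0 ∈ B5 → different blocks

not bisimilar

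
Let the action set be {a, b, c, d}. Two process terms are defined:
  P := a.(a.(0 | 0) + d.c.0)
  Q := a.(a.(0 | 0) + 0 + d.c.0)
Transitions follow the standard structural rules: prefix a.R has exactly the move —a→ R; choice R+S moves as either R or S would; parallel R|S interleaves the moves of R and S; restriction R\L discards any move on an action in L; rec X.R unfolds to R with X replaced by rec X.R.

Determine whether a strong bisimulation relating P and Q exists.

Reachable graph of P (5 states):
  m0 = a.(a.(0 | 0) + d.c.0) ⊢ —a→ m1
  m1 = a.(0 | 0) + d.c.0 ⊢ —a→ m2, —d→ m3
  m2 = 0 | 0 ⊢ ∅
  m3 = c.0 ⊢ —c→ m4
  m4 = 0 ⊢ ∅
Reachable graph of Q (5 states):
  n0 = a.(a.(0 | 0) + 0 + d.c.0) ⊢ —a→ n1
  n1 = a.(0 | 0) + 0 + d.c.0 ⊢ —a→ n2, —d→ n3
  n2 = 0 | 0 ⊢ ∅
  n3 = c.0 ⊢ —c→ n4
  n4 = 0 ⊢ ∅
Bisimilarity quotient blocks:
  B0 = {m0, n0}
  B1 = {m1, n1}
  B2 = {m2, m4, n2, n4}
  B3 = {m3, n3}
m0 ∈ B0, n0 ∈ B0 → same block

P ~ Q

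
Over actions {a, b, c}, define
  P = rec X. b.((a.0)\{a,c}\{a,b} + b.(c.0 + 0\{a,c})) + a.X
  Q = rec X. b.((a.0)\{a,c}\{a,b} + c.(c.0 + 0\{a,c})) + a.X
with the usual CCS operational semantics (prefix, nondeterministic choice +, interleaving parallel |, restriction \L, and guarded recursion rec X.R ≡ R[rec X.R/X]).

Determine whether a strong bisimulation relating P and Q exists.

P's transition system — 4 states:
  s0 = rec X. b.((a.0)\{a,c}\{a,b} + b.(c.0 + 0\{a,c})) + a.X | —a→ s0, —b→ s1
  s1 = (a.0)\{a,c}\{a,b} + b.(c.0 + 0\{a,c}) | —b→ s2
  s2 = c.0 + 0\{a,c} | —c→ s3
  s3 = 0 | stopped
Q's transition system — 4 states:
  t0 = rec X. b.((a.0)\{a,c}\{a,b} + c.(c.0 + 0\{a,c})) + a.X | —a→ t0, —b→ t1
  t1 = (a.0)\{a,c}\{a,b} + c.(c.0 + 0\{a,c}) | —c→ t2
  t2 = c.0 + 0\{a,c} | —c→ t3
  t3 = 0 | stopped
Coarsest stable partition (strong bisimilarity classes):
  B0 = {s0}
  B1 = {s1}
  B2 = {s2, t2}
  B3 = {s3, t3}
  B4 = {t0}
  B5 = {t1}
s0 ∈ B0, t0 ∈ B4 → different blocks

not bisimilar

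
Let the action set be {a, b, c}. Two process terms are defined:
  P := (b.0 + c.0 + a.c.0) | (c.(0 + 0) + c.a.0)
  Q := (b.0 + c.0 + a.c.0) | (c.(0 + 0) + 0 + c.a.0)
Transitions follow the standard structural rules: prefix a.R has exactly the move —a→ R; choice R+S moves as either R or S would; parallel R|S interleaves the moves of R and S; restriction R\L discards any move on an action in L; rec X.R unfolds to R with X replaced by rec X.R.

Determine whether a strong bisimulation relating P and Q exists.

bisimilar

Reachable graph of P (12 states):
  s0 = (b.0 + c.0 + a.c.0) | (c.(0 + 0) + c.a.0) ⊢ -a-> s1, -b-> s2, -c-> s2, -c-> s3, -c-> s4
  s1 = c.0 | (c.(0 + 0) + c.a.0) ⊢ -c-> s2, -c-> s5, -c-> s6
  s2 = 0 | (c.(0 + 0) + c.a.0) ⊢ -c-> s7, -c-> s8
  s3 = (b.0 + c.0 + a.c.0) | (0 + 0) ⊢ -a-> s5, -b-> s7, -c-> s7
  s4 = (b.0 + c.0 + a.c.0) | a.0 ⊢ -a-> s6, -a-> s9, -b-> s8, -c-> s8
  s5 = c.0 | (0 + 0) ⊢ -c-> s7
  s6 = c.0 | a.0 ⊢ -a-> s10, -c-> s8
  s7 = 0 | (0 + 0) ⊢ (no moves)
  s8 = 0 | a.0 ⊢ -a-> s11
  s9 = (b.0 + c.0 + a.c.0) | 0 ⊢ -a-> s10, -b-> s11, -c-> s11
  s10 = c.0 | 0 ⊢ -c-> s11
  s11 = 0 | 0 ⊢ (no moves)
Reachable graph of Q (12 states):
  t0 = (b.0 + c.0 + a.c.0) | (c.(0 + 0) + 0 + c.a.0) ⊢ -a-> t1, -b-> t2, -c-> t2, -c-> t3, -c-> t4
  t1 = c.0 | (c.(0 + 0) + 0 + c.a.0) ⊢ -c-> t2, -c-> t5, -c-> t6
  t2 = 0 | (c.(0 + 0) + 0 + c.a.0) ⊢ -c-> t7, -c-> t8
  t3 = (b.0 + c.0 + a.c.0) | (0 + 0) ⊢ -a-> t5, -b-> t7, -c-> t7
  t4 = (b.0 + c.0 + a.c.0) | a.0 ⊢ -a-> t6, -a-> t9, -b-> t8, -c-> t8
  t5 = c.0 | (0 + 0) ⊢ -c-> t7
  t6 = c.0 | a.0 ⊢ -a-> t10, -c-> t8
  t7 = 0 | (0 + 0) ⊢ (no moves)
  t8 = 0 | a.0 ⊢ -a-> t11
  t9 = (b.0 + c.0 + a.c.0) | 0 ⊢ -a-> t10, -b-> t11, -c-> t11
  t10 = c.0 | 0 ⊢ -c-> t11
  t11 = 0 | 0 ⊢ (no moves)
Coarsest stable partition (strong bisimilarity classes):
  B0 = {s0, t0}
  B1 = {s2, t2}
  B2 = {s11, s7, t11, t7}
  B3 = {s8, t8}
  B4 = {s4, t4}
  B5 = {s6, t6}
  B6 = {s10, s5, t10, t5}
  B7 = {s3, s9, t3, t9}
  B8 = {s1, t1}
s0 ∈ B0, t0 ∈ B0 → same block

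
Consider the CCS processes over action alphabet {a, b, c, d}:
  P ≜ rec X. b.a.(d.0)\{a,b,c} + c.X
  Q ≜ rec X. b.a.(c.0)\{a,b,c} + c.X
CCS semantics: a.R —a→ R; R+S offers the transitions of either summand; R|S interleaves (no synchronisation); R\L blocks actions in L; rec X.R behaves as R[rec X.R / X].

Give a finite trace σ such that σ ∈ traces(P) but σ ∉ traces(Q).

bad

LTS(P): 4 reachable states
  m0 = rec X. b.a.(d.0)\{a,b,c} + c.X ⊢ ··b··> m1, ··c··> m0
  m1 = a.(d.0)\{a,b,c} ⊢ ··a··> m2
  m2 = (d.0)\{a,b,c} ⊢ ··d··> m3
  m3 = 0\{a,b,c} ⊢ stopped
LTS(Q): 3 reachable states
  n0 = rec X. b.a.(c.0)\{a,b,c} + c.X ⊢ ··b··> n1, ··c··> n0
  n1 = a.(c.0)\{a,b,c} ⊢ ··a··> n2
  n2 = (c.0)\{a,b,c} ⊢ stopped
Trace ⟨bad⟩ through P, begin at {m0}:
  after b @ step 1: {m1}
  after a @ step 2: {m2}
  after d @ step 3: {m3}
  — P admits the full trace.
Trace ⟨bad⟩ through Q, begin at {n0}:
  after b @ step 1: {n1}
  after a @ step 2: {n2}
  after d @ step 3: ∅ (Q stuck)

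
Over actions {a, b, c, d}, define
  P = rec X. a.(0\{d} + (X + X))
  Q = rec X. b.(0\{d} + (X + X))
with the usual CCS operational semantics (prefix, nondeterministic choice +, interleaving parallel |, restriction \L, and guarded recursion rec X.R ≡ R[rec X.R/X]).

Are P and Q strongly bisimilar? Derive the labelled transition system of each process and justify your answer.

NO

LTS(P): 2 reachable states
  u0 = rec X. a.(0\{d} + (X + X)) → —a→ u1
  u1 = 0\{d} + ((rec X. a.(0\{d} + (X + X))) + (rec X. a.(0\{d} + (X + X)))) → —a→ u1
LTS(Q): 2 reachable states
  v0 = rec X. b.(0\{d} + (X + X)) → —b→ v1
  v1 = 0\{d} + ((rec X. b.(0\{d} + (X + X))) + (rec X. b.(0\{d} + (X + X)))) → —b→ v1
Partition-refinement fixed point:
  B0 = {u0, u1}
  B1 = {v0, v1}
u0 ∈ B0, v0 ∈ B1 → different blocks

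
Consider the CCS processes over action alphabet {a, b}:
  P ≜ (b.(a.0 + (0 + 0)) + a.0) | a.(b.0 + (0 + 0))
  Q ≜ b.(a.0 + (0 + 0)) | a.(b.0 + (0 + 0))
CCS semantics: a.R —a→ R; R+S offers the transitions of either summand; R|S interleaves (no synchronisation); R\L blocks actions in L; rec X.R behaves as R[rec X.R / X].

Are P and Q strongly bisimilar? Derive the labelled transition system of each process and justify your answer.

Reachable graph of P (9 states):
  p0 = (b.(a.0 + (0 + 0)) + a.0) | a.(b.0 + (0 + 0)) | ··a··> p1, ··a··> p2, ··b··> p3
  p1 = (b.(a.0 + (0 + 0)) + a.0) | (b.0 + (0 + 0)) | ··a··> p4, ··b··> p5, ··b··> p6
  p2 = 0 | a.(b.0 + (0 + 0)) | ··a··> p4
  p3 = (a.0 + (0 + 0)) | a.(b.0 + (0 + 0)) | ··a··> p2, ··a··> p5
  p4 = 0 | (b.0 + (0 + 0)) | ··b··> p7
  p5 = (a.0 + (0 + 0)) | (b.0 + (0 + 0)) | ··a··> p4, ··b··> p8
  p6 = (b.(a.0 + (0 + 0)) + a.0) | 0 | ··a··> p7, ··b··> p8
  p7 = 0 | 0 | deadlocked
  p8 = (a.0 + (0 + 0)) | 0 | ··a··> p7
Reachable graph of Q (9 states):
  q0 = b.(a.0 + (0 + 0)) | a.(b.0 + (0 + 0)) | ··a··> q1, ··b··> q2
  q1 = b.(a.0 + (0 + 0)) | (b.0 + (0 + 0)) | ··b··> q3, ··b··> q4
  q2 = (a.0 + (0 + 0)) | a.(b.0 + (0 + 0)) | ··a··> q3, ··a··> q5
  q3 = (a.0 + (0 + 0)) | (b.0 + (0 + 0)) | ··a··> q6, ··b··> q7
  q4 = b.(a.0 + (0 + 0)) | 0 | ··b··> q7
  q5 = 0 | a.(b.0 + (0 + 0)) | ··a··> q6
  q6 = 0 | (b.0 + (0 + 0)) | ··b··> q8
  q7 = (a.0 + (0 + 0)) | 0 | ··a··> q8
  q8 = 0 | 0 | deadlocked
Bisimilarity quotient blocks:
  B0 = {p0}
  B1 = {p2, q5}
  B2 = {p4, q6}
  B3 = {p7, q8}
  B4 = {p1}
  B5 = {p5, q3}
  B6 = {p8, q7}
  B7 = {p6}
  B8 = {p3, q2}
  B9 = {q0}
  B10 = {q1}
  B11 = {q4}
p0 ∈ B0, q0 ∈ B9 → different blocks

not bisimilar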